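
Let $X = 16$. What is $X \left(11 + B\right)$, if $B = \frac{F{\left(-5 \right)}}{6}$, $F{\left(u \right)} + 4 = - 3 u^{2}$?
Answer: $- \frac{104}{3} \approx -34.667$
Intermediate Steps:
$F{\left(u \right)} = -4 - 3 u^{2}$
$B = - \frac{79}{6}$ ($B = \frac{-4 - 3 \left(-5\right)^{2}}{6} = \left(-4 - 75\right) \frac{1}{6} = \left(-79\right) \frac{1}{6} = - \frac{79}{6} \approx -13.167$)
$X \left(11 + B\right) = 16 \left(11 - \frac{79}{6}\right) = 16 \left(- \frac{13}{6}\right) = - \frac{104}{3}$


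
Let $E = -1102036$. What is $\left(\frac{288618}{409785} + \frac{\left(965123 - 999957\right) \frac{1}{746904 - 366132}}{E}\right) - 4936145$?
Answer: $- \frac{141466445131006770991709}{28659300996264120} \approx -4.9361 \cdot 10^{6}$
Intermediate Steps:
$\left(\frac{288618}{409785} + \frac{\left(965123 - 999957\right) \frac{1}{746904 - 366132}}{E}\right) - 4936145 = \left(\frac{288618}{409785} + \frac{\left(965123 - 999957\right) \frac{1}{746904 - 366132}}{-1102036}\right) - 4936145 = \left(288618 \cdot \frac{1}{409785} + - \frac{34834}{380772} \left(- \frac{1}{1102036}\right)\right) - 4936145 = \left(\frac{96206}{136595} + \left(-34834\right) \frac{1}{380772} \left(- \frac{1}{1102036}\right)\right) - 4936145 = \left(\frac{96206}{136595} - - \frac{17417}{209812225896}\right) - 4936145 = \left(\frac{96206}{136595} + \frac{17417}{209812225896}\right) - 4936145 = \frac{20185197383625691}{28659300996264120} - 4936145 = - \frac{141466445131006770991709}{28659300996264120}$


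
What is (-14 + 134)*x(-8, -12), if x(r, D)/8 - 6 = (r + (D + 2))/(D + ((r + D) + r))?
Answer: 6192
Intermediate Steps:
x(r, D) = 48 + 8*(2 + D + r)/(2*D + 2*r) (x(r, D) = 48 + 8*((r + (D + 2))/(D + ((r + D) + r))) = 48 + 8*((r + (2 + D))/(D + ((D + r) + r))) = 48 + 8*((2 + D + r)/(D + (D + 2*r))) = 48 + 8*((2 + D + r)/(2*D + 2*r)) = 48 + 8*(2 + D + r)/(2*D + 2*r))
(-14 + 134)*x(-8, -12) = (-14 + 134)*(4*(2 + 13*(-12) + 13*(-8))/(-12 - 8)) = 120*(4*(2 - 156 - 104)/(-20)) = 120*(4*(-1/20)*(-258)) = 120*(258/5) = 6192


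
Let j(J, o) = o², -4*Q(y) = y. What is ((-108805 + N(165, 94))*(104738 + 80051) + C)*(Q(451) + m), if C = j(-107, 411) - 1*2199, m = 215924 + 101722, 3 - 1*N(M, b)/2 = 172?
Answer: -25616371441810965/4 ≈ -6.4041e+15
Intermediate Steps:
N(M, b) = -338 (N(M, b) = 6 - 2*172 = 6 - 344 = -338)
Q(y) = -y/4
m = 317646
C = 166722 (C = 411² - 1*2199 = 168921 - 2199 = 166722)
((-108805 + N(165, 94))*(104738 + 80051) + C)*(Q(451) + m) = ((-108805 - 338)*(104738 + 80051) + 166722)*(-¼*451 + 317646) = (-109143*184789 + 166722)*(-451/4 + 317646) = (-20168425827 + 166722)*(1270133/4) = -20168259105*1270133/4 = -25616371441810965/4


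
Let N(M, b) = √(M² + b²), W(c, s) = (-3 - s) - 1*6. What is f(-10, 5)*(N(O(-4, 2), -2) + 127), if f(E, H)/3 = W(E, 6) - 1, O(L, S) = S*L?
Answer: -6096 - 96*√17 ≈ -6491.8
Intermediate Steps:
O(L, S) = L*S
W(c, s) = -9 - s (W(c, s) = (-3 - s) - 6 = -9 - s)
f(E, H) = -48 (f(E, H) = 3*((-9 - 1*6) - 1) = 3*((-9 - 6) - 1) = 3*(-15 - 1) = 3*(-16) = -48)
f(-10, 5)*(N(O(-4, 2), -2) + 127) = -48*(√((-4*2)² + (-2)²) + 127) = -48*(√((-8)² + 4) + 127) = -48*(√(64 + 4) + 127) = -48*(√68 + 127) = -48*(2*√17 + 127) = -48*(127 + 2*√17) = -6096 - 96*√17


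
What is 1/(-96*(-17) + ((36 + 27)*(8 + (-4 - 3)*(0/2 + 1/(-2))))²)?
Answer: 4/2106129 ≈ 1.8992e-6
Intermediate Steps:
1/(-96*(-17) + ((36 + 27)*(8 + (-4 - 3)*(0/2 + 1/(-2))))²) = 1/(1632 + (63*(8 - 7*(0*(½) + 1*(-½))))²) = 1/(1632 + (63*(8 - 7*(0 - ½)))²) = 1/(1632 + (63*(8 - 7*(-½)))²) = 1/(1632 + (63*(8 + 7/2))²) = 1/(1632 + (63*(23/2))²) = 1/(1632 + (1449/2)²) = 1/(1632 + 2099601/4) = 1/(2106129/4) = 4/2106129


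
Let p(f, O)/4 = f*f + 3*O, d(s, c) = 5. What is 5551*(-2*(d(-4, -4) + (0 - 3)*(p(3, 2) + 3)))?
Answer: 2042768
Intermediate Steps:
p(f, O) = 4*f² + 12*O (p(f, O) = 4*(f*f + 3*O) = 4*(f² + 3*O) = 4*f² + 12*O)
5551*(-2*(d(-4, -4) + (0 - 3)*(p(3, 2) + 3))) = 5551*(-2*(5 + (0 - 3)*((4*3² + 12*2) + 3))) = 5551*(-2*(5 - 3*((4*9 + 24) + 3))) = 5551*(-2*(5 - 3*((36 + 24) + 3))) = 5551*(-2*(5 - 3*(60 + 3))) = 5551*(-2*(5 - 3*63)) = 5551*(-2*(5 - 189)) = 5551*(-2*(-184)) = 5551*368 = 2042768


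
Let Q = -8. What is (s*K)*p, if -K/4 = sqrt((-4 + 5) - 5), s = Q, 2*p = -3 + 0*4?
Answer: -96*I ≈ -96.0*I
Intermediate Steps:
p = -3/2 (p = (-3 + 0*4)/2 = (-3 + 0)/2 = (1/2)*(-3) = -3/2 ≈ -1.5000)
s = -8
K = -8*I (K = -4*sqrt((-4 + 5) - 5) = -4*sqrt(1 - 5) = -8*I ≈ -8.0*I)
(s*K)*p = -(-64)*I*(-3/2) = (64*I)*(-3/2) = -96*I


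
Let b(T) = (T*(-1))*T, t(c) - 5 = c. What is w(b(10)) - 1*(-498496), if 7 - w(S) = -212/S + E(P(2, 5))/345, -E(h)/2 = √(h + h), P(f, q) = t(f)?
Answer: 12462522/25 + 2*√14/345 ≈ 4.9850e+5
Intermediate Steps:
t(c) = 5 + c
P(f, q) = 5 + f
E(h) = -2*√2*√h (E(h) = -2*√(h + h) = -2*√2*√h)
b(T) = -T² (b(T) = (-T)*T = -T²)
w(S) = 7 + 212/S + 2*√14/345 (w(S) = 7 - (-212/S - 2*√2*√(5 + 2)/345) = 7 - (-212/S - 2*√2*√7*(1/345)) = 7 - (-212/S - 2*√14*(1/345)) = 7 - (-212/S - 2*√14/345) = 7 + (212/S + 2*√14/345) = 7 + 212/S + 2*√14/345)
w(b(10)) - 1*(-498496) = (7 + 212/((-1*10²)) + 2*√14/345) - 1*(-498496) = (7 + 212/((-1*100)) + 2*√14/345) + 498496 = (7 + 212/(-100) + 2*√14/345) + 498496 = (7 + 212*(-1/100) + 2*√14/345) + 498496 = (7 - 53/25 + 2*√14/345) + 498496 = (122/25 + 2*√14/345) + 498496 = 12462522/25 + 2*√14/345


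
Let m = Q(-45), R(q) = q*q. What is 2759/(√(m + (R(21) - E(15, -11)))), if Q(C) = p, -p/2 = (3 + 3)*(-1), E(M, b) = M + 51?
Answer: 2759*√43/129 ≈ 140.25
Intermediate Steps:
E(M, b) = 51 + M
p = 12 (p = -2*(3 + 3)*(-1) = -12*(-1) = -2*(-6) = 12)
R(q) = q²
Q(C) = 12
m = 12
2759/(√(m + (R(21) - E(15, -11)))) = 2759/(√(12 + (21² - (51 + 15)))) = 2759/(√(12 + (441 - 1*66))) = 2759/(√(12 + (441 - 66))) = 2759/(√(12 + 375)) = 2759/(√387) = 2759/((3*√43)) = 2759*(√43/129) = 2759*√43/129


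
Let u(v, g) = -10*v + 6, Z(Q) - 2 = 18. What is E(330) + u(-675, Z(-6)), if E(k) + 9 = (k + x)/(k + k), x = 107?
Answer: 4453457/660 ≈ 6747.7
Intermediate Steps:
Z(Q) = 20 (Z(Q) = 2 + 18 = 20)
u(v, g) = 6 - 10*v
E(k) = -9 + (107 + k)/(2*k) (E(k) = -9 + (k + 107)/(k + k) = -9 + (107 + k)/((2*k)) = -9 + (107 + k)*(1/(2*k)) = -9 + (107 + k)/(2*k))
E(330) + u(-675, Z(-6)) = (½)*(107 - 17*330)/330 + (6 - 10*(-675)) = (½)*(1/330)*(107 - 5610) + (6 + 6750) = (½)*(1/330)*(-5503) + 6756 = -5503/660 + 6756 = 4453457/660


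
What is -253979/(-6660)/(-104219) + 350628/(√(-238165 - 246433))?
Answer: -253979/694098540 - 175314*I*√484598/242299 ≈ -0.00036591 - 503.68*I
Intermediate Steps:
-253979/(-6660)/(-104219) + 350628/(√(-238165 - 246433)) = -253979*(-1/6660)*(-1/104219) + 350628/(√(-484598)) = (253979/6660)*(-1/104219) + 350628/((I*√484598)) = -253979/694098540 + 350628*(-I*√484598/484598) = -253979/694098540 - 175314*I*√484598/242299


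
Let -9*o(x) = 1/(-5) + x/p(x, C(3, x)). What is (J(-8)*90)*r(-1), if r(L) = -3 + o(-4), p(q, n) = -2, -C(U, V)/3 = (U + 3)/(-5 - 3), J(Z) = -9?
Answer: 2592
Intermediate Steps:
C(U, V) = 9/8 + 3*U/8 (C(U, V) = -3*(U + 3)/(-5 - 3) = -3*(3 + U)/(-8) = -3*(3 + U)*(-1)/8 = -3*(-3/8 - U/8) = 9/8 + 3*U/8)
o(x) = 1/45 + x/18 (o(x) = -(1/(-5) + x/(-2))/9 = -(1*(-1/5) + x*(-1/2))/9 = -(-1/5 - x/2)/9 = 1/45 + x/18)
r(L) = -16/5 (r(L) = -3 + (1/45 + (1/18)*(-4)) = -3 + (1/45 - 2/9) = -3 - 1/5 = -16/5)
(J(-8)*90)*r(-1) = -9*90*(-16/5) = -810*(-16/5) = 2592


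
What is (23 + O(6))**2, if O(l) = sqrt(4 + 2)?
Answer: (23 + sqrt(6))**2 ≈ 647.68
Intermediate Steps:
O(l) = sqrt(6)
(23 + O(6))**2 = (23 + sqrt(6))**2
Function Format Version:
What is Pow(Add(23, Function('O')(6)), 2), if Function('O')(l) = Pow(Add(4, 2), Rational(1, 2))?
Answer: Pow(Add(23, Pow(6, Rational(1, 2))), 2) ≈ 647.68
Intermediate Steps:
Function('O')(l) = Pow(6, Rational(1, 2))
Pow(Add(23, Function('O')(6)), 2) = Pow(Add(23, Pow(6, Rational(1, 2))), 2)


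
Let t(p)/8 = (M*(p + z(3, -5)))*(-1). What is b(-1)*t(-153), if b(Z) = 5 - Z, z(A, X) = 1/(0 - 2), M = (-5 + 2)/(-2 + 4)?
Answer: -11052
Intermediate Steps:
M = -3/2 ≈ -1.5000
z(A, X) = -1/2 (z(A, X) = 1/(-2) = -1/2)
t(p) = -6 + 12*p (t(p) = 8*(-3*(p - 1/2)/2*(-1)) = 8*(-3*(-1/2 + p)/2*(-1)) = 8*((3/4 - 3*p/2)*(-1)) = 8*(-3/4 + 3*p/2) = -6 + 12*p)
b(-1)*t(-153) = (5 - 1*(-1))*(-6 + 12*(-153)) = (5 + 1)*(-6 - 1836) = 6*(-1842) = -11052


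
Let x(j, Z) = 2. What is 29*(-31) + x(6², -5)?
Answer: -897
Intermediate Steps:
29*(-31) + x(6², -5) = 29*(-31) + 2 = -899 + 2 = -897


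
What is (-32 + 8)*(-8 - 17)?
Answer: 600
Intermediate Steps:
(-32 + 8)*(-8 - 17) = -24*(-25) = 600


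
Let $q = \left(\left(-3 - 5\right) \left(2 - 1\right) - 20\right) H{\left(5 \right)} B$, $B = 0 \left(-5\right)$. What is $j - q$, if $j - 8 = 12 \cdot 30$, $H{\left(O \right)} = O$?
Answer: $368$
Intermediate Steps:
$B = 0$
$j = 368$ ($j = 8 + 12 \cdot 30 = 8 + 360 = 368$)
$q = 0$ ($q = \left(\left(-3 - 5\right) \left(2 - 1\right) - 20\right) 5 \cdot 0 = \left(\left(-8\right) 1 - 20\right) 5 \cdot 0 = \left(-8 - 20\right) 5 \cdot 0 = \left(-28\right) 5 \cdot 0 = \left(-140\right) 0 = 0$)
$j - q = 368 - 0 = 368 + 0 = 368$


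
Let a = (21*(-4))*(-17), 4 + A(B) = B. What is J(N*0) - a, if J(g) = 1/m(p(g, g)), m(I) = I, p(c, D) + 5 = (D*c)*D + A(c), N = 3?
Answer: -12853/9 ≈ -1428.1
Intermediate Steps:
A(B) = -4 + B
p(c, D) = -9 + c + c*D² (p(c, D) = -5 + ((D*c)*D + (-4 + c)) = -5 + (c*D² + (-4 + c)) = -5 + (-4 + c + c*D²) = -9 + c + c*D²)
a = 1428 (a = -84*(-17) = 1428)
J(g) = 1/(-9 + g + g³) (J(g) = 1/(-9 + g + g*g²) = 1/(-9 + g + g³))
J(N*0) - a = 1/(-9 + 3*0 + (3*0)³) - 1*1428 = 1/(-9 + 0 + 0³) - 1428 = 1/(-9 + 0 + 0) - 1428 = 1/(-9) - 1428 = -⅑ - 1428 = -12853/9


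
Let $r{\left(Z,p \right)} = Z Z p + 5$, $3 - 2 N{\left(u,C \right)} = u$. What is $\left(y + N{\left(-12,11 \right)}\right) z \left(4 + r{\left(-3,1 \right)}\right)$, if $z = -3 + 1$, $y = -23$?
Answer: $558$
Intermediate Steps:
$z = -2$
$N{\left(u,C \right)} = \frac{3}{2} - \frac{u}{2}$
$r{\left(Z,p \right)} = 5 + p Z^{2}$ ($r{\left(Z,p \right)} = Z^{2} p + 5 = p Z^{2} + 5 = 5 + p Z^{2}$)
$\left(y + N{\left(-12,11 \right)}\right) z \left(4 + r{\left(-3,1 \right)}\right) = \left(-23 + \left(\frac{3}{2} - -6\right)\right) \left(- 2 \left(4 + \left(5 + 1 \left(-3\right)^{2}\right)\right)\right) = \left(-23 + \left(\frac{3}{2} + 6\right)\right) \left(- 2 \left(4 + \left(5 + 1 \cdot 9\right)\right)\right) = \left(-23 + \frac{15}{2}\right) \left(- 2 \left(4 + \left(5 + 9\right)\right)\right) = - \frac{31 \left(- 2 \left(4 + 14\right)\right)}{2} = - \frac{31 \left(\left(-2\right) 18\right)}{2} = \left(- \frac{31}{2}\right) \left(-36\right) = 558$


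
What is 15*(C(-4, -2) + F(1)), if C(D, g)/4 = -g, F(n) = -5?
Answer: 45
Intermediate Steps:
C(D, g) = -4*g (C(D, g) = 4*(-g) = -4*g)
15*(C(-4, -2) + F(1)) = 15*(-4*(-2) - 5) = 15*(8 - 5) = 15*3 = 45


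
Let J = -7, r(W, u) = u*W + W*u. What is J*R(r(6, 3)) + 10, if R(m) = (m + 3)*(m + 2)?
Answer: -10364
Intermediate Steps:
r(W, u) = 2*W*u (r(W, u) = W*u + W*u = 2*W*u)
R(m) = (2 + m)*(3 + m) (R(m) = (3 + m)*(2 + m) = (2 + m)*(3 + m))
J*R(r(6, 3)) + 10 = -7*(6 + (2*6*3)² + 5*(2*6*3)) + 10 = -7*(6 + 36² + 5*36) + 10 = -7*(6 + 1296 + 180) + 10 = -7*1482 + 10 = -10374 + 10 = -10364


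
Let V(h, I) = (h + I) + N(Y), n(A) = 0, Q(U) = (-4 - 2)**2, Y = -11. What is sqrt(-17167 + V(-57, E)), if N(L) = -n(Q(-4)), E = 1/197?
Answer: I*sqrt(668446019)/197 ≈ 131.24*I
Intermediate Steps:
Q(U) = 36 (Q(U) = (-6)**2 = 36)
E = 1/197 ≈ 0.0050761
N(L) = 0 (N(L) = -1*0 = 0)
V(h, I) = I + h (V(h, I) = (h + I) + 0 = (I + h) + 0 = I + h)
sqrt(-17167 + V(-57, E)) = sqrt(-17167 + (1/197 - 57)) = sqrt(-17167 - 11228/197) = sqrt(-3393127/197) = I*sqrt(668446019)/197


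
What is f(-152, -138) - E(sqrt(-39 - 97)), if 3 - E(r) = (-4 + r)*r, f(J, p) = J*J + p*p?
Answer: 42009 - 8*I*sqrt(34) ≈ 42009.0 - 46.648*I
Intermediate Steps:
f(J, p) = J**2 + p**2
E(r) = 3 - r*(-4 + r) (E(r) = 3 - (-4 + r)*r = 3 - r*(-4 + r))
f(-152, -138) - E(sqrt(-39 - 97)) = ((-152)**2 + (-138)**2) - (3 - (sqrt(-39 - 97))**2 + 4*sqrt(-39 - 97)) = (23104 + 19044) - (3 - (sqrt(-136))**2 + 4*sqrt(-136)) = 42148 - (3 - (2*I*sqrt(34))**2 + 4*(2*I*sqrt(34))) = 42148 - (3 - 1*(-136) + 8*I*sqrt(34)) = 42148 - (3 + 136 + 8*I*sqrt(34)) = 42148 - (139 + 8*I*sqrt(34)) = 42148 + (-139 - 8*I*sqrt(34)) = 42009 - 8*I*sqrt(34)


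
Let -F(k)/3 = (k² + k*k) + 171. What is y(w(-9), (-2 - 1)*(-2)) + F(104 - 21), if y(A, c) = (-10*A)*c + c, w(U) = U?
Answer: -41301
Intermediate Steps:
F(k) = -513 - 6*k² (F(k) = -3*((k² + k*k) + 171) = -3*((k² + k²) + 171) = -3*(2*k² + 171) = -3*(171 + 2*k²) = -513 - 6*k²)
y(A, c) = c - 10*A*c (y(A, c) = -10*A*c + c = c - 10*A*c)
y(w(-9), (-2 - 1)*(-2)) + F(104 - 21) = ((-2 - 1)*(-2))*(1 - 10*(-9)) + (-513 - 6*(104 - 21)²) = (-3*(-2))*(1 + 90) + (-513 - 6*83²) = 6*91 + (-513 - 6*6889) = 546 + (-513 - 41334) = 546 - 41847 = -41301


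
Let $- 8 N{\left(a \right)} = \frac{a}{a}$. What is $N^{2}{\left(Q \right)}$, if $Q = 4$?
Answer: $\frac{1}{64} \approx 0.015625$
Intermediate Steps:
$N{\left(a \right)} = - \frac{1}{8}$ ($N{\left(a \right)} = - \frac{a \frac{1}{a}}{8} = \left(- \frac{1}{8}\right) 1 = - \frac{1}{8}$)
$N^{2}{\left(Q \right)} = \left(- \frac{1}{8}\right)^{2} = \frac{1}{64}$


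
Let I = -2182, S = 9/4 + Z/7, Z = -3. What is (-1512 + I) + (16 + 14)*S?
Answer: -50951/14 ≈ -3639.4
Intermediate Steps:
S = 51/28 (S = 9/4 - 3/7 = 51/28 ≈ 1.8214)
(-1512 + I) + (16 + 14)*S = (-1512 - 2182) + (16 + 14)*(51/28) = -3694 + 30*(51/28) = -3694 + 765/14 = -50951/14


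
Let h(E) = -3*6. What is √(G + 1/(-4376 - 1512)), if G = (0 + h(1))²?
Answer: √43877353/368 ≈ 18.000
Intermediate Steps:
h(E) = -18
G = 324 (G = (0 - 18)² = (-18)² = 324)
√(G + 1/(-4376 - 1512)) = √(324 + 1/(-4376 - 1512)) = √(324 + 1/(-5888)) = √(324 - 1/5888) = √(1907711/5888) = √43877353/368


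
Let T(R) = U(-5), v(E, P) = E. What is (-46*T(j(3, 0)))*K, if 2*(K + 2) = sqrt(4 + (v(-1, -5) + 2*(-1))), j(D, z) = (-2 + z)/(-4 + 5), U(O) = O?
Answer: -345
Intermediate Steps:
j(D, z) = -2 + z (j(D, z) = (-2 + z)/1 = (-2 + z)*1 = -2 + z)
T(R) = -5
K = -3/2 (K = -2 + sqrt(4 + (-1 + 2*(-1)))/2 = -2 + sqrt(4 + (-1 - 2))/2 = -2 + sqrt(4 - 3)/2 = -2 + sqrt(1)/2 = -2 + (1/2)*1 = -2 + 1/2 = -3/2 ≈ -1.5000)
(-46*T(j(3, 0)))*K = -46*(-5)*(-3/2) = 230*(-3/2) = -345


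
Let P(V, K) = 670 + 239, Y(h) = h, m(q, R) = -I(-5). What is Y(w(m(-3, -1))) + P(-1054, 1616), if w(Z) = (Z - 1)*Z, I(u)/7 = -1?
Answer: 951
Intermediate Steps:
I(u) = -7 (I(u) = 7*(-1) = -7)
m(q, R) = 7 (m(q, R) = -1*(-7) = 7)
w(Z) = Z*(-1 + Z) (w(Z) = (-1 + Z)*Z = Z*(-1 + Z))
P(V, K) = 909
Y(w(m(-3, -1))) + P(-1054, 1616) = 7*(-1 + 7) + 909 = 7*6 + 909 = 42 + 909 = 951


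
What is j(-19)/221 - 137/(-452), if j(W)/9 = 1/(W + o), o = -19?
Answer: 573229/1897948 ≈ 0.30203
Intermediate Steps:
j(W) = 9/(-19 + W) (j(W) = 9/(W - 19) = 9/(-19 + W))
j(-19)/221 - 137/(-452) = (9/(-19 - 19))/221 - 137/(-452) = (9/(-38))*(1/221) - 137*(-1/452) = (9*(-1/38))*(1/221) + 137/452 = -9/38*1/221 + 137/452 = -9/8398 + 137/452 = 573229/1897948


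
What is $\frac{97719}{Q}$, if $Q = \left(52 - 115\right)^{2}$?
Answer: $\frac{32573}{1323} \approx 24.621$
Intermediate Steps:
$Q = 3969$ ($Q = \left(-63\right)^{2} = 3969$)
$\frac{97719}{Q} = \frac{97719}{3969} = 97719 \cdot \frac{1}{3969} = \frac{32573}{1323}$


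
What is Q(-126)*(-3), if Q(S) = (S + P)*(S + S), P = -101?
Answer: -171612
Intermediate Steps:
Q(S) = 2*S*(-101 + S) (Q(S) = (S - 101)*(S + S) = (-101 + S)*(2*S) = 2*S*(-101 + S))
Q(-126)*(-3) = (2*(-126)*(-101 - 126))*(-3) = (2*(-126)*(-227))*(-3) = 57204*(-3) = -171612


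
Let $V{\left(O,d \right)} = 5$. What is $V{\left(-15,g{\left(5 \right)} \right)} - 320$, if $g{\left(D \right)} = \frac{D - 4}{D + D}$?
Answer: $-315$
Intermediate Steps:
$g{\left(D \right)} = \frac{-4 + D}{2 D}$
$V{\left(-15,g{\left(5 \right)} \right)} - 320 = 5 - 320 = -315$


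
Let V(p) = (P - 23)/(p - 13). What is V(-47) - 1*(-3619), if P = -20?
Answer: 217183/60 ≈ 3619.7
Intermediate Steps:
V(p) = -43/(-13 + p) (V(p) = (-20 - 23)/(p - 13) = -43/(-13 + p))
V(-47) - 1*(-3619) = -43/(-13 - 47) - 1*(-3619) = -43/(-60) + 3619 = -43*(-1/60) + 3619 = 43/60 + 3619 = 217183/60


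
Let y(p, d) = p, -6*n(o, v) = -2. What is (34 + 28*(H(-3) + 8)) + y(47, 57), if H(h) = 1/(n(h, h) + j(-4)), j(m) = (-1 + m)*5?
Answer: 11243/37 ≈ 303.86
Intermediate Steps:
j(m) = -5 + 5*m
n(o, v) = 1/3 (n(o, v) = -1/6*(-2) = 1/3)
H(h) = -3/74 (H(h) = 1/(1/3 + (-5 + 5*(-4))) = 1/(1/3 + (-5 - 20)) = 1/(1/3 - 25) = 1/(-74/3) = -3/74)
(34 + 28*(H(-3) + 8)) + y(47, 57) = (34 + 28*(-3/74 + 8)) + 47 = (34 + 28*(589/74)) + 47 = (34 + 8246/37) + 47 = 9504/37 + 47 = 11243/37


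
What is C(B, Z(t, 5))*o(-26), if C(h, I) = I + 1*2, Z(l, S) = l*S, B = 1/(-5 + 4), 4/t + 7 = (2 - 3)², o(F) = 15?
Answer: -20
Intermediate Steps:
t = -⅔ (t = 4/(-7 + (2 - 3)²) = 4/(-7 + (-1)²) = 4/(-7 + 1) = 4/(-6) = 4*(-⅙) = -⅔ ≈ -0.66667)
B = -1 (B = 1/(-1) = -1)
Z(l, S) = S*l
C(h, I) = 2 + I (C(h, I) = I + 2 = 2 + I)
C(B, Z(t, 5))*o(-26) = (2 + 5*(-⅔))*15 = (2 - 10/3)*15 = -4/3*15 = -20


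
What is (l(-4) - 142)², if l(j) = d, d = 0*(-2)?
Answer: 20164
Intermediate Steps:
d = 0
l(j) = 0
(l(-4) - 142)² = (0 - 142)² = (-142)² = 20164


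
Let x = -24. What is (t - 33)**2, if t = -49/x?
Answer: 552049/576 ≈ 958.42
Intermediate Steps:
t = 49/24 (t = -49/(-24) = -49*(-1/24) = 49/24 ≈ 2.0417)
(t - 33)**2 = (49/24 - 33)**2 = (-743/24)**2 = 552049/576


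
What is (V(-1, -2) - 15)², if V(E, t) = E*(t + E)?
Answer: 144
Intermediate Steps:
V(E, t) = E*(E + t)
(V(-1, -2) - 15)² = (-(-1 - 2) - 15)² = (-1*(-3) - 15)² = (3 - 15)² = (-12)² = 144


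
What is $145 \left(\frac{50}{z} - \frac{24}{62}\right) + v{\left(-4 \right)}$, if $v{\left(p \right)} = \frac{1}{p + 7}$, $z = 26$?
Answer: $\frac{269668}{1209} \approx 223.05$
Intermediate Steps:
$v{\left(p \right)} = \frac{1}{7 + p}$
$145 \left(\frac{50}{z} - \frac{24}{62}\right) + v{\left(-4 \right)} = 145 \left(\frac{50}{26} - \frac{24}{62}\right) + \frac{1}{7 - 4} = 145 \left(50 \cdot \frac{1}{26} - \frac{12}{31}\right) + \frac{1}{3} = 145 \left(\frac{25}{13} - \frac{12}{31}\right) + \frac{1}{3} = 145 \cdot \frac{619}{403} + \frac{1}{3} = \frac{89755}{403} + \frac{1}{3} = \frac{269668}{1209}$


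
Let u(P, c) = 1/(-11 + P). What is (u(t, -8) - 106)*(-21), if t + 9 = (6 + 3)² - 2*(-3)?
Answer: 149121/67 ≈ 2225.7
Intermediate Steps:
t = 78 (t = -9 + ((6 + 3)² - 2*(-3)) = -9 + (9² + 6) = -9 + (81 + 6) = -9 + 87 = 78)
(u(t, -8) - 106)*(-21) = (1/(-11 + 78) - 106)*(-21) = (1/67 - 106)*(-21) = -7101/67*(-21) = 149121/67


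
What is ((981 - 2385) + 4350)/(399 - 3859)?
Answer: -1473/1730 ≈ -0.85145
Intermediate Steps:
((981 - 2385) + 4350)/(399 - 3859) = (-1404 + 4350)/(-3460) = 2946*(-1/3460) = -1473/1730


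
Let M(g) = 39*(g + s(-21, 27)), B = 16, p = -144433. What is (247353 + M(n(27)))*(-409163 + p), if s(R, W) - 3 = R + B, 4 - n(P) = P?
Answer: -136393875288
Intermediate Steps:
n(P) = 4 - P
s(R, W) = 19 + R (s(R, W) = 3 + (R + 16) = 3 + (16 + R) = 19 + R)
M(g) = -78 + 39*g (M(g) = 39*(g + (19 - 21)) = 39*(g - 2) = 39*(-2 + g) = -78 + 39*g)
(247353 + M(n(27)))*(-409163 + p) = (247353 + (-78 + 39*(4 - 1*27)))*(-409163 - 144433) = (247353 + (-78 + 39*(4 - 27)))*(-553596) = (247353 + (-78 + 39*(-23)))*(-553596) = (247353 + (-78 - 897))*(-553596) = (247353 - 975)*(-553596) = 246378*(-553596) = -136393875288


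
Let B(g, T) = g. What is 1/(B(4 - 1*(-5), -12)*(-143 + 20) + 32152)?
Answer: 1/31045 ≈ 3.2211e-5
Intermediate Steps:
1/(B(4 - 1*(-5), -12)*(-143 + 20) + 32152) = 1/((4 - 1*(-5))*(-143 + 20) + 32152) = 1/((4 + 5)*(-123) + 32152) = 1/(9*(-123) + 32152) = 1/(-1107 + 32152) = 1/31045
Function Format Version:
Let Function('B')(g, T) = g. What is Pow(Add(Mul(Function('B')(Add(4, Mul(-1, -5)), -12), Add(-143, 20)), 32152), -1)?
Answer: Rational(1, 31045) ≈ 3.2211e-5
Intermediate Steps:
Pow(Add(Mul(Function('B')(Add(4, Mul(-1, -5)), -12), Add(-143, 20)), 32152), -1) = Pow(Add(Mul(Add(4, Mul(-1, -5)), Add(-143, 20)), 32152), -1) = Pow(Add(Mul(Add(4, 5), -123), 32152), -1) = Pow(Add(Mul(9, -123), 32152), -1) = Pow(Add(-1107, 32152), -1) = Pow(31045, -1) = Rational(1, 31045)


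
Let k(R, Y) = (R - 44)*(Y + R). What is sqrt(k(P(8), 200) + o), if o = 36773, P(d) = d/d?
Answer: sqrt(28130) ≈ 167.72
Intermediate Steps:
P(d) = 1
k(R, Y) = (-44 + R)*(R + Y)
sqrt(k(P(8), 200) + o) = sqrt((1**2 - 44*1 - 44*200 + 1*200) + 36773) = sqrt((1 - 44 - 8800 + 200) + 36773) = sqrt(-8643 + 36773) = sqrt(28130)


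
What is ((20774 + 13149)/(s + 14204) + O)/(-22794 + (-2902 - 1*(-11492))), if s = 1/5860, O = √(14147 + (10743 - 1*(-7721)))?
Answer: -49697195/295569050991 - √32611/14204 ≈ -0.012882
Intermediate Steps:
O = √32611 (O = √(14147 + (10743 + 7721)) = √(14147 + 18464) = √32611 ≈ 180.59)
s = 1/5860 ≈ 0.00017065
((20774 + 13149)/(s + 14204) + O)/(-22794 + (-2902 - 1*(-11492))) = ((20774 + 13149)/(1/5860 + 14204) + √32611)/(-22794 + (-2902 - 1*(-11492))) = (33923/(83235441/5860) + √32611)/(-22794 + (-2902 + 11492)) = (33923*(5860/83235441) + √32611)/(-22794 + 8590) = (198788780/83235441 + √32611)/(-14204) = (198788780/83235441 + √32611)*(-1/14204) = -49697195/295569050991 - √32611/14204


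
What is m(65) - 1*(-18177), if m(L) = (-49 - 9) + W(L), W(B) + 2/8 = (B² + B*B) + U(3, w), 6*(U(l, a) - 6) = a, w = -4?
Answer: 318889/12 ≈ 26574.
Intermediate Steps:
U(l, a) = 6 + a/6
W(B) = 61/12 + 2*B² (W(B) = -¼ + ((B² + B*B) + (6 + (⅙)*(-4))) = -¼ + ((B² + B²) + (6 - ⅔)) = -¼ + (2*B² + 16/3) = -¼ + (16/3 + 2*B²) = 61/12 + 2*B²)
m(L) = -635/12 + 2*L² (m(L) = (-49 - 9) + (61/12 + 2*L²) = -58 + (61/12 + 2*L²) = -635/12 + 2*L²)
m(65) - 1*(-18177) = (-635/12 + 2*65²) - 1*(-18177) = (-635/12 + 2*4225) + 18177 = (-635/12 + 8450) + 18177 = 100765/12 + 18177 = 318889/12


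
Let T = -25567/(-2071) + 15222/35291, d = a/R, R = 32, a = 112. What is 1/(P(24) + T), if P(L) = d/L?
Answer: 3508207728/45334482059 ≈ 0.077385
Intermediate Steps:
d = 7/2 (d = 112/32 = 112*(1/32) = 7/2 ≈ 3.5000)
P(L) = 7/(2*L)
T = 933809759/73087661 (T = -25567*(-1/2071) + 15222*(1/35291) = 25567/2071 + 15222/35291 = 933809759/73087661 ≈ 12.777)
1/(P(24) + T) = 1/((7/2)/24 + 933809759/73087661) = 1/((7/2)*(1/24) + 933809759/73087661) = 1/(7/48 + 933809759/73087661) = 1/(45334482059/3508207728) = 3508207728/45334482059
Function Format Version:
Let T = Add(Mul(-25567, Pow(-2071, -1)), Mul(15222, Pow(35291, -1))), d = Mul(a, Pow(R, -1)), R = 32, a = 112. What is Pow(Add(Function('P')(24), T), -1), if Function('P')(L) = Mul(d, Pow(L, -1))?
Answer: Rational(3508207728, 45334482059) ≈ 0.077385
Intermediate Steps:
d = Rational(7, 2) (d = Mul(112, Pow(32, -1)) = Mul(112, Rational(1, 32)) = Rational(7, 2) ≈ 3.5000)
Function('P')(L) = Mul(Rational(7, 2), Pow(L, -1))
T = Rational(933809759, 73087661) (T = Add(Mul(-25567, Rational(-1, 2071)), Mul(15222, Rational(1, 35291))) = Add(Rational(25567, 2071), Rational(15222, 35291)) = Rational(933809759, 73087661) ≈ 12.777)
Pow(Add(Function('P')(24), T), -1) = Pow(Add(Mul(Rational(7, 2), Pow(24, -1)), Rational(933809759, 73087661)), -1) = Pow(Add(Mul(Rational(7, 2), Rational(1, 24)), Rational(933809759, 73087661)), -1) = Pow(Add(Rational(7, 48), Rational(933809759, 73087661)), -1) = Pow(Rational(45334482059, 3508207728), -1) = Rational(3508207728, 45334482059)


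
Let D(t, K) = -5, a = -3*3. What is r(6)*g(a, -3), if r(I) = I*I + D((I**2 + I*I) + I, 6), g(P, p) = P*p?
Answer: 837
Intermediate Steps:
a = -9
r(I) = -5 + I**2 (r(I) = I*I - 5 = I**2 - 5 = -5 + I**2)
r(6)*g(a, -3) = (-5 + 6**2)*(-9*(-3)) = (-5 + 36)*27 = 31*27 = 837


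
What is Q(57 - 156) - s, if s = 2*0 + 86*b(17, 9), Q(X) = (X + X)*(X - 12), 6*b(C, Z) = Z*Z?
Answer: 20817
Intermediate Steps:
b(C, Z) = Z**2/6 (b(C, Z) = (Z*Z)/6 = Z**2/6)
Q(X) = 2*X*(-12 + X) (Q(X) = (2*X)*(-12 + X) = 2*X*(-12 + X))
s = 1161 (s = 2*0 + 86*((1/6)*9**2) = 0 + 86*((1/6)*81) = 0 + 86*(27/2) = 0 + 1161 = 1161)
Q(57 - 156) - s = 2*(57 - 156)*(-12 + (57 - 156)) - 1*1161 = 2*(-99)*(-12 - 99) - 1161 = 2*(-99)*(-111) - 1161 = 21978 - 1161 = 20817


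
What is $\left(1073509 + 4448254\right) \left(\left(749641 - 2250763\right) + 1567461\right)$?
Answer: $366308235657$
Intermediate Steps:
$\left(1073509 + 4448254\right) \left(\left(749641 - 2250763\right) + 1567461\right) = 5521763 \left(-1501122 + 1567461\right) = 5521763 \cdot 66339 = 366308235657$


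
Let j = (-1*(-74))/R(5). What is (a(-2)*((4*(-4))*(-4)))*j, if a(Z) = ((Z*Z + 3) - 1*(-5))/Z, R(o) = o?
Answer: -28416/5 ≈ -5683.2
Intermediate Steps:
j = 74/5 (j = -1*(-74)/5 = 74*(⅕) = 74/5 ≈ 14.800)
a(Z) = (8 + Z²)/Z (a(Z) = ((Z² + 3) + 5)/Z = ((3 + Z²) + 5)/Z = (8 + Z²)/Z)
(a(-2)*((4*(-4))*(-4)))*j = ((-2 + 8/(-2))*((4*(-4))*(-4)))*(74/5) = ((-2 + 8*(-½))*(-16*(-4)))*(74/5) = ((-2 - 4)*64)*(74/5) = -6*64*(74/5) = -384*74/5 = -28416/5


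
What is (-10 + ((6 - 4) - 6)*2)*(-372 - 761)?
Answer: 20394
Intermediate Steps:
(-10 + ((6 - 4) - 6)*2)*(-372 - 761) = (-10 + (2 - 6)*2)*(-1133) = (-10 - 4*2)*(-1133) = (-10 - 8)*(-1133) = -18*(-1133) = 20394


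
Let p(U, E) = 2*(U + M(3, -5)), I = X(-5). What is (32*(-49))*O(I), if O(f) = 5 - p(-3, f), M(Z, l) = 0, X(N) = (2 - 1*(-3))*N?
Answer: -17248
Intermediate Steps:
X(N) = 5*N (X(N) = (2 + 3)*N = 5*N)
I = -25 (I = 5*(-5) = -25)
p(U, E) = 2*U (p(U, E) = 2*(U + 0) = 2*U)
O(f) = 11 (O(f) = 5 - 2*(-3) = 5 - 1*(-6) = 5 + 6 = 11)
(32*(-49))*O(I) = (32*(-49))*11 = -1568*11 = -17248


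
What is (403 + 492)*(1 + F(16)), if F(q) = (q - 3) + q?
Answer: 26850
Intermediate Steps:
F(q) = -3 + 2*q (F(q) = (-3 + q) + q = -3 + 2*q)
(403 + 492)*(1 + F(16)) = (403 + 492)*(1 + (-3 + 2*16)) = 895*(1 + (-3 + 32)) = 895*(1 + 29) = 895*30 = 26850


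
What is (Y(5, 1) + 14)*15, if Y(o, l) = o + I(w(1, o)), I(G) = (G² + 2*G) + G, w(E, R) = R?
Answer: 885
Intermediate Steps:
I(G) = G² + 3*G
Y(o, l) = o + o*(3 + o)
(Y(5, 1) + 14)*15 = (5*(4 + 5) + 14)*15 = (5*9 + 14)*15 = (45 + 14)*15 = 59*15 = 885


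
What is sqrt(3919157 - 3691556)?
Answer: 33*sqrt(209) ≈ 477.08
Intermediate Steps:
sqrt(3919157 - 3691556) = sqrt(227601) = 33*sqrt(209)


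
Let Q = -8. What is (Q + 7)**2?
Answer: 1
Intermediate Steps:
(Q + 7)**2 = (-8 + 7)**2 = (-1)**2 = 1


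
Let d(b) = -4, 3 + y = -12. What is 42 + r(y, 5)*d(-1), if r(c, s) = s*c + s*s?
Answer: 242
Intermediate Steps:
y = -15 (y = -3 - 12 = -15)
r(c, s) = s² + c*s (r(c, s) = c*s + s² = s² + c*s)
42 + r(y, 5)*d(-1) = 42 + (5*(-15 + 5))*(-4) = 42 + (5*(-10))*(-4) = 42 - 50*(-4) = 42 + 200 = 242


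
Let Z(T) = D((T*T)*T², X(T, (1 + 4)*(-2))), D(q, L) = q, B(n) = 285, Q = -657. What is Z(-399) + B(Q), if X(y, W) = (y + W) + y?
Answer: 25344958686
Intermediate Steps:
X(y, W) = W + 2*y (X(y, W) = (W + y) + y = W + 2*y)
Z(T) = T⁴ (Z(T) = (T*T)*T² = T²*T² = T⁴)
Z(-399) + B(Q) = (-399)⁴ + 285 = 25344958401 + 285 = 25344958686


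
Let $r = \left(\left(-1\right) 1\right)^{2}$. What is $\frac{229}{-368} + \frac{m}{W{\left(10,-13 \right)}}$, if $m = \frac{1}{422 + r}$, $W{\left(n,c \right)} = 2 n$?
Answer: $- \frac{484243}{778320} \approx -0.62216$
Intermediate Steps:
$r = 1$ ($r = \left(-1\right)^{2} = 1$)
$m = \frac{1}{423}$ ($m = \frac{1}{422 + 1} = \frac{1}{423} \approx 0.0023641$)
$\frac{229}{-368} + \frac{m}{W{\left(10,-13 \right)}} = \frac{229}{-368} + \frac{1}{423 \cdot 2 \cdot 10} = 229 \left(- \frac{1}{368}\right) + \frac{1}{423 \cdot 20} = - \frac{229}{368} + \frac{1}{423} \cdot \frac{1}{20} = - \frac{229}{368} + \frac{1}{8460} = - \frac{484243}{778320}$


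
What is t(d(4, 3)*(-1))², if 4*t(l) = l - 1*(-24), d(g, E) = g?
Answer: 25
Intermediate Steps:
t(l) = 6 + l/4 (t(l) = (l - 1*(-24))/4 = (l + 24)/4 = (24 + l)/4 = 6 + l/4)
t(d(4, 3)*(-1))² = (6 + (4*(-1))/4)² = (6 + (¼)*(-4))² = (6 - 1)² = 5² = 25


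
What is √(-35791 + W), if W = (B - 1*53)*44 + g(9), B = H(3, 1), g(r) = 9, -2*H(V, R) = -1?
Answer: 2*I*√9523 ≈ 195.17*I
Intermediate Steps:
H(V, R) = ½ (H(V, R) = -½*(-1) = ½)
B = ½ ≈ 0.50000
W = -2301 (W = (½ - 1*53)*44 + 9 = (½ - 53)*44 + 9 = -105/2*44 + 9 = -2310 + 9 = -2301)
√(-35791 + W) = √(-35791 - 2301) = √(-38092) = 2*I*√9523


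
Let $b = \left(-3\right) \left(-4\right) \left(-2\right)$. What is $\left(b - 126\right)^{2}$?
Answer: $22500$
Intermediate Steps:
$b = -24$ ($b = 12 \left(-2\right) = -24$)
$\left(b - 126\right)^{2} = \left(-24 - 126\right)^{2} = \left(-150\right)^{2} = 22500$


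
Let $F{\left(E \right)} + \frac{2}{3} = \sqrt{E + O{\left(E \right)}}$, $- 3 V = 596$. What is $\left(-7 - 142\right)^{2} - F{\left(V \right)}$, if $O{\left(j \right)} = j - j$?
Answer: $\frac{66605}{3} - \frac{2 i \sqrt{447}}{3} \approx 22202.0 - 14.095 i$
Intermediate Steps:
$V = - \frac{596}{3}$ ($V = \left(- \frac{1}{3}\right) 596 = - \frac{596}{3} \approx -198.67$)
$O{\left(j \right)} = 0$
$F{\left(E \right)} = - \frac{2}{3} + \sqrt{E}$ ($F{\left(E \right)} = - \frac{2}{3} + \sqrt{E + 0} = - \frac{2}{3} + \sqrt{E}$)
$\left(-7 - 142\right)^{2} - F{\left(V \right)} = \left(-7 - 142\right)^{2} - \left(- \frac{2}{3} + \sqrt{- \frac{596}{3}}\right) = \left(-149\right)^{2} - \left(- \frac{2}{3} + \frac{2 i \sqrt{447}}{3}\right) = 22201 + \left(\frac{2}{3} - \frac{2 i \sqrt{447}}{3}\right) = \frac{66605}{3} - \frac{2 i \sqrt{447}}{3}$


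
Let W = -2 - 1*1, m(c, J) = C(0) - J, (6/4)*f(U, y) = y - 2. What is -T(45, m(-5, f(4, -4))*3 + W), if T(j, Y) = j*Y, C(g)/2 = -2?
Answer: 135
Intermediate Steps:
C(g) = -4 (C(g) = 2*(-2) = -4)
f(U, y) = -4/3 + 2*y/3 (f(U, y) = 2*(y - 2)/3 = 2*(-2 + y)/3 = -4/3 + 2*y/3)
m(c, J) = -4 - J
W = -3 (W = -2 - 1 = -3)
T(j, Y) = Y*j
-T(45, m(-5, f(4, -4))*3 + W) = -((-4 - (-4/3 + (⅔)*(-4)))*3 - 3)*45 = -((-4 - (-4/3 - 8/3))*3 - 3)*45 = -((-4 - 1*(-4))*3 - 3)*45 = -((-4 + 4)*3 - 3)*45 = -(0*3 - 3)*45 = -(0 - 3)*45 = -(-3)*45 = -1*(-135) = 135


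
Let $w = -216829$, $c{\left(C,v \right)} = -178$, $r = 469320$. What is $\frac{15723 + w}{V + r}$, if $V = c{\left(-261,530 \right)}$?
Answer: $- \frac{100553}{234571} \approx -0.42867$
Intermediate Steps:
$V = -178$
$\frac{15723 + w}{V + r} = \frac{15723 - 216829}{-178 + 469320} = - \frac{201106}{469142} = \left(-201106\right) \frac{1}{469142} = - \frac{100553}{234571}$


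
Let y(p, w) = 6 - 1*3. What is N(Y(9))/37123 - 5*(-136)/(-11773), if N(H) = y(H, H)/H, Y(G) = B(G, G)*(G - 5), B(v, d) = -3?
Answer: -100986333/1748196316 ≈ -0.057766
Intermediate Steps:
y(p, w) = 3 (y(p, w) = 6 - 3 = 3)
Y(G) = 15 - 3*G (Y(G) = -3*(G - 5) = -3*(-5 + G) = 15 - 3*G)
N(H) = 3/H
N(Y(9))/37123 - 5*(-136)/(-11773) = (3/(15 - 3*9))/37123 - 5*(-136)/(-11773) = (3/(15 - 27))*(1/37123) + 680*(-1/11773) = (3/(-12))*(1/37123) - 680/11773 = (3*(-1/12))*(1/37123) - 680/11773 = -1/4*1/37123 - 680/11773 = -1/148492 - 680/11773 = -100986333/1748196316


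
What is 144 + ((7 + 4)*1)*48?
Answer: 672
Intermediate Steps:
144 + ((7 + 4)*1)*48 = 144 + (11*1)*48 = 144 + 11*48 = 144 + 528 = 672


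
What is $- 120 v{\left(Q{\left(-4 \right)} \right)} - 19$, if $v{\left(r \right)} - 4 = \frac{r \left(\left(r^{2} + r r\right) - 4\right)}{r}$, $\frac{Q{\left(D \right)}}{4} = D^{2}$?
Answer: $-983059$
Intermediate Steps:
$Q{\left(D \right)} = 4 D^{2}$
$v{\left(r \right)} = 2 r^{2}$ ($v{\left(r \right)} = 4 + \frac{r \left(\left(r^{2} + r r\right) - 4\right)}{r} = 4 + \frac{r \left(\left(r^{2} + r^{2}\right) - 4\right)}{r} = 4 + \frac{r \left(2 r^{2} - 4\right)}{r} = 4 + \frac{r \left(-4 + 2 r^{2}\right)}{r} = 4 + \left(-4 + 2 r^{2}\right) = 2 r^{2}$)
$- 120 v{\left(Q{\left(-4 \right)} \right)} - 19 = - 120 \cdot 2 \left(4 \left(-4\right)^{2}\right)^{2} - 19 = - 120 \cdot 2 \left(4 \cdot 16\right)^{2} - 19 = - 120 \cdot 2 \cdot 64^{2} - 19 = - 120 \cdot 2 \cdot 4096 - 19 = \left(-120\right) 8192 - 19 = -983040 - 19 = -983059$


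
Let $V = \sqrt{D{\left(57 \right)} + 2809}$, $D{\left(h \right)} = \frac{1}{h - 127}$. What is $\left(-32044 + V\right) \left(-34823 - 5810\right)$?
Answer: $1302043852 - \frac{40633 \sqrt{13764030}}{70} \approx 1.2999 \cdot 10^{9}$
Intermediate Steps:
$D{\left(h \right)} = \frac{1}{-127 + h}$
$V = \frac{\sqrt{13764030}}{70}$ ($V = \sqrt{\frac{1}{-127 + 57} + 2809} = \sqrt{\frac{1}{-70} + 2809} = \sqrt{- \frac{1}{70} + 2809} = \sqrt{\frac{196629}{70}} = \frac{\sqrt{13764030}}{70} \approx 53.0$)
$\left(-32044 + V\right) \left(-34823 - 5810\right) = \left(-32044 + \frac{\sqrt{13764030}}{70}\right) \left(-34823 - 5810\right) = \left(-32044 + \frac{\sqrt{13764030}}{70}\right) \left(-40633\right) = 1302043852 - \frac{40633 \sqrt{13764030}}{70}$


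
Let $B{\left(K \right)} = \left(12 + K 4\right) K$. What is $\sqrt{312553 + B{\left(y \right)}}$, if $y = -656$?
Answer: $5 \sqrt{81041} \approx 1423.4$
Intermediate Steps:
$B{\left(K \right)} = K \left(12 + 4 K\right)$ ($B{\left(K \right)} = \left(12 + 4 K\right) K = K \left(12 + 4 K\right)$)
$\sqrt{312553 + B{\left(y \right)}} = \sqrt{312553 + 4 \left(-656\right) \left(3 - 656\right)} = \sqrt{312553 + 4 \left(-656\right) \left(-653\right)} = \sqrt{312553 + 1713472} = \sqrt{2026025} = 5 \sqrt{81041}$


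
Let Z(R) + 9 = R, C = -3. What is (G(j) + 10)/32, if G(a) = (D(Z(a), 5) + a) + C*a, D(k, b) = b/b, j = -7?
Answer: 25/32 ≈ 0.78125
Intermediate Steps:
Z(R) = -9 + R
D(k, b) = 1
G(a) = 1 - 2*a (G(a) = (1 + a) - 3*a = 1 - 2*a)
(G(j) + 10)/32 = ((1 - 2*(-7)) + 10)/32 = ((1 + 14) + 10)/32 = (15 + 10)/32 = (1/32)*25 = 25/32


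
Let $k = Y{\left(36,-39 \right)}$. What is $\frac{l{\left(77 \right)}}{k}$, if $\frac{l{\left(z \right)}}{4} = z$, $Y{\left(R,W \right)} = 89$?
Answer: $\frac{308}{89} \approx 3.4607$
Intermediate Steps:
$k = 89$
$l{\left(z \right)} = 4 z$
$\frac{l{\left(77 \right)}}{k} = \frac{4 \cdot 77}{89} = 308 \cdot \frac{1}{89} = \frac{308}{89}$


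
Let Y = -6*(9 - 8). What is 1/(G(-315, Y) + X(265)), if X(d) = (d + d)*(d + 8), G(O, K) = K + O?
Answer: 1/144369 ≈ 6.9267e-6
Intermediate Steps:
Y = -6 (Y = -6*1 = -6)
X(d) = 2*d*(8 + d) (X(d) = (2*d)*(8 + d) = 2*d*(8 + d))
1/(G(-315, Y) + X(265)) = 1/((-6 - 315) + 2*265*(8 + 265)) = 1/(-321 + 2*265*273) = 1/(-321 + 144690) = 1/144369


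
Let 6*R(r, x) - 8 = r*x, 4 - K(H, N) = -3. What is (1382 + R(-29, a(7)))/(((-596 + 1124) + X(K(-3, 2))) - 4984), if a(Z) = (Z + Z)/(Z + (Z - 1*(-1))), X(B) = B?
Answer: -62047/200205 ≈ -0.30992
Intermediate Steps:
K(H, N) = 7 (K(H, N) = 4 - 1*(-3) = 4 + 3 = 7)
a(Z) = 2*Z/(1 + 2*Z) (a(Z) = (2*Z)/(Z + (Z + 1)) = (2*Z)/(Z + (1 + Z)) = (2*Z)/(1 + 2*Z) = 2*Z/(1 + 2*Z))
R(r, x) = 4/3 + r*x/6 (R(r, x) = 4/3 + (r*x)/6 = 4/3 + r*x/6)
(1382 + R(-29, a(7)))/(((-596 + 1124) + X(K(-3, 2))) - 4984) = (1382 + (4/3 + (⅙)*(-29)*(2*7/(1 + 2*7))))/(((-596 + 1124) + 7) - 4984) = (1382 + (4/3 + (⅙)*(-29)*(2*7/(1 + 14))))/((528 + 7) - 4984) = (1382 + (4/3 + (⅙)*(-29)*(2*7/15)))/(535 - 4984) = (1382 + (4/3 + (⅙)*(-29)*(2*7*(1/15))))/(-4449) = (1382 + (4/3 + (⅙)*(-29)*(14/15)))*(-1/4449) = (1382 + (4/3 - 203/45))*(-1/4449) = (1382 - 143/45)*(-1/4449) = (62047/45)*(-1/4449) = -62047/200205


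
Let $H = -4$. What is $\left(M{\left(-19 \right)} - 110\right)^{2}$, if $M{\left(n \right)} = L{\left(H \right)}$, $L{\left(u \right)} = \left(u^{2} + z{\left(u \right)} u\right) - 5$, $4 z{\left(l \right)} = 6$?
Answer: $11025$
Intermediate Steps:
$z{\left(l \right)} = \frac{3}{2}$ ($z{\left(l \right)} = \frac{1}{4} \cdot 6 = \frac{3}{2}$)
$L{\left(u \right)} = -5 + u^{2} + \frac{3 u}{2}$ ($L{\left(u \right)} = \left(u^{2} + \frac{3 u}{2}\right) - 5 = -5 + u^{2} + \frac{3 u}{2}$)
$M{\left(n \right)} = 5$ ($M{\left(n \right)} = -5 + \left(-4\right)^{2} + \frac{3}{2} \left(-4\right) = -5 + 16 - 6 = 5$)
$\left(M{\left(-19 \right)} - 110\right)^{2} = \left(5 - 110\right)^{2} = \left(-105\right)^{2} = 11025$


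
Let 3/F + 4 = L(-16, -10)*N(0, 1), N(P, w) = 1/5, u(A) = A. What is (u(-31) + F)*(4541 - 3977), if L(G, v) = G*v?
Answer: -121965/7 ≈ -17424.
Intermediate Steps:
N(P, w) = 1/5
F = 3/28 (F = 3/(-4 - 16*(-10)*(1/5)) = 3/(-4 + 160*(1/5)) = 3/(-4 + 32) = 3/28 ≈ 0.10714)
(u(-31) + F)*(4541 - 3977) = (-31 + 3/28)*(4541 - 3977) = -865/28*564 = -121965/7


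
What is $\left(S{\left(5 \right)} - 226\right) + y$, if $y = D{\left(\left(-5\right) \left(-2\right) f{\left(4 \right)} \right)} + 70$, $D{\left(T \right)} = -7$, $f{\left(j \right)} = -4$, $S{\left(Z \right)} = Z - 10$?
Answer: $-168$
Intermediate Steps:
$S{\left(Z \right)} = -10 + Z$ ($S{\left(Z \right)} = Z - 10 = -10 + Z$)
$y = 63$ ($y = -7 + 70 = 63$)
$\left(S{\left(5 \right)} - 226\right) + y = \left(\left(-10 + 5\right) - 226\right) + 63 = \left(-5 - 226\right) + 63 = -231 + 63 = -168$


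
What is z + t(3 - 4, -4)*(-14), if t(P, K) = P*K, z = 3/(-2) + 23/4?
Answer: -207/4 ≈ -51.750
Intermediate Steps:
z = 17/4 (z = 3*(-½) + 23*(¼) = -3/2 + 23/4 = 17/4 ≈ 4.2500)
t(P, K) = K*P
z + t(3 - 4, -4)*(-14) = 17/4 - 4*(3 - 4)*(-14) = 17/4 - 4*(-1)*(-14) = 17/4 + 4*(-14) = 17/4 - 56 = -207/4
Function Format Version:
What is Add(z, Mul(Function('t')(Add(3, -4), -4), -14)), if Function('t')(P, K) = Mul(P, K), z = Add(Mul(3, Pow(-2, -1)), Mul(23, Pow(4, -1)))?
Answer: Rational(-207, 4) ≈ -51.750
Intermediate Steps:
z = Rational(17, 4) (z = Add(Mul(3, Rational(-1, 2)), Mul(23, Rational(1, 4))) = Add(Rational(-3, 2), Rational(23, 4)) = Rational(17, 4) ≈ 4.2500)
Function('t')(P, K) = Mul(K, P)
Add(z, Mul(Function('t')(Add(3, -4), -4), -14)) = Add(Rational(17, 4), Mul(Mul(-4, Add(3, -4)), -14)) = Add(Rational(17, 4), Mul(Mul(-4, -1), -14)) = Add(Rational(17, 4), Mul(4, -14)) = Add(Rational(17, 4), -56) = Rational(-207, 4)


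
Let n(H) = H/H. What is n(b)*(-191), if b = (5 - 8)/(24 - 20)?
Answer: -191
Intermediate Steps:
b = -3/4 ≈ -0.75000
n(H) = 1
n(b)*(-191) = 1*(-191) = -191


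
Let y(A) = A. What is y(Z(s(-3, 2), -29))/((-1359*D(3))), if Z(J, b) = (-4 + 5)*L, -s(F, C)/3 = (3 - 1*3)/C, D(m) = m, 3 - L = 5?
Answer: 2/4077 ≈ 0.00049056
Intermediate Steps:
L = -2 (L = 3 - 1*5 = 3 - 5 = -2)
s(F, C) = 0 (s(F, C) = -3*(3 - 1*3)/C = -3*(3 - 3)/C = -0/C = -3*0 = 0)
Z(J, b) = -2 (Z(J, b) = (-4 + 5)*(-2) = 1*(-2) = -2)
y(Z(s(-3, 2), -29))/((-1359*D(3))) = -2/((-1359*3)) = -2/(-4077) = -2*(-1/4077) = 2/4077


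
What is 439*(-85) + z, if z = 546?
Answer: -36769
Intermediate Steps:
439*(-85) + z = 439*(-85) + 546 = -37315 + 546 = -36769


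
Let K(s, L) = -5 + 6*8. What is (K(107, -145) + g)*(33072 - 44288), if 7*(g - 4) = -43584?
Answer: 485148080/7 ≈ 6.9307e+7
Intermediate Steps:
g = -43556/7 (g = 4 + (⅐)*(-43584) = 4 - 43584/7 = -43556/7 ≈ -6222.3)
K(s, L) = 43 (K(s, L) = -5 + 48 = 43)
(K(107, -145) + g)*(33072 - 44288) = (43 - 43556/7)*(33072 - 44288) = -43255/7*(-11216) = 485148080/7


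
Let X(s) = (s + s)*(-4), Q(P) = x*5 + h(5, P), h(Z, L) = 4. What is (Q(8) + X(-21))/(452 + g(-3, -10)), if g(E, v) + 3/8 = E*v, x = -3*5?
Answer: 776/3853 ≈ 0.20140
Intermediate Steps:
x = -15
Q(P) = -71 (Q(P) = -15*5 + 4 = -75 + 4 = -71)
g(E, v) = -3/8 + E*v
X(s) = -8*s (X(s) = (2*s)*(-4) = -8*s)
(Q(8) + X(-21))/(452 + g(-3, -10)) = (-71 - 8*(-21))/(452 + (-3/8 - 3*(-10))) = (-71 + 168)/(452 + (-3/8 + 30)) = 97/(452 + 237/8) = 97/(3853/8) = 97*(8/3853) = 776/3853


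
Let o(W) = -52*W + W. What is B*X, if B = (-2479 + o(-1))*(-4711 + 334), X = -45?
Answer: -478231020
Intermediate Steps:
o(W) = -51*W
B = 10627356 (B = (-2479 - 51*(-1))*(-4711 + 334) = (-2479 + 51)*(-4377) = -2428*(-4377) = 10627356)
B*X = 10627356*(-45) = -478231020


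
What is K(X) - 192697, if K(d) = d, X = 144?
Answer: -192553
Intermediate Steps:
K(X) - 192697 = 144 - 192697 = -192553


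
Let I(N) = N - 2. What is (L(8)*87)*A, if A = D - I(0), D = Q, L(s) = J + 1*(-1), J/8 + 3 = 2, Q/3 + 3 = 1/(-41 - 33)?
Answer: 407943/74 ≈ 5512.7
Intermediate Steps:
I(N) = -2 + N
Q = -669/74 (Q = -9 + 3/(-41 - 33) = -9 + 3/(-74) = -9 + 3*(-1/74) = -9 - 3/74 = -669/74 ≈ -9.0405)
J = -8 (J = -24 + 8*2 = -24 + 16 = -8)
L(s) = -9 (L(s) = -8 + 1*(-1) = -8 - 1 = -9)
D = -669/74 ≈ -9.0405
A = -521/74 (A = -669/74 - (-2 + 0) = -669/74 - 1*(-2) = -669/74 + 2 = -521/74 ≈ -7.0405)
(L(8)*87)*A = -9*87*(-521/74) = -783*(-521/74) = 407943/74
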